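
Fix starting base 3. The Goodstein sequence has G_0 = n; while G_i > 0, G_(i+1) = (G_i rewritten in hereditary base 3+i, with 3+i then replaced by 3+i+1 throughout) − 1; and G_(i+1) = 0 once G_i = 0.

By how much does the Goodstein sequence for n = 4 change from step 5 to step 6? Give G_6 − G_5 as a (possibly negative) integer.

-1

G_0=4  [base 3] 3 + 1  →[3↦4]→  4 + 1 = 5  −1 ⇒ G_1=4
G_1=4  [base 4] 4  →[4↦5]→  5 = 5  −1 ⇒ G_2=4
G_2=4  [base 5] 4  →[5↦6]→  4 = 4  −1 ⇒ G_3=3
G_3=3  [base 6] 3  →[6↦7]→  3 = 3  −1 ⇒ G_4=2
G_4=2  [base 7] 2  →[7↦8]→  2 = 2  −1 ⇒ G_5=1
G_5=1  [base 8] 1  →[8↦9]→  1 = 1  −1 ⇒ G_6=0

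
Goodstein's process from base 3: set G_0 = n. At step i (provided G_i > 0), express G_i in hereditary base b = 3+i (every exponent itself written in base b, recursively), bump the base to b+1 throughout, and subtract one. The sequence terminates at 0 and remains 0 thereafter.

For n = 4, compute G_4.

2

[0] 4 ≡ 3 + 1 (base 3). Lift 4: 5. −1: 4.
[1] 4 ≡ 4 (base 4). Lift 5: 5. −1: 4.
[2] 4 ≡ 4 (base 5). Lift 6: 4. −1: 3.
[3] 3 ≡ 3 (base 6). Lift 7: 3. −1: 2.
[4] 2 ≡ 2 (base 7). Lift 8: 2. −1: 1.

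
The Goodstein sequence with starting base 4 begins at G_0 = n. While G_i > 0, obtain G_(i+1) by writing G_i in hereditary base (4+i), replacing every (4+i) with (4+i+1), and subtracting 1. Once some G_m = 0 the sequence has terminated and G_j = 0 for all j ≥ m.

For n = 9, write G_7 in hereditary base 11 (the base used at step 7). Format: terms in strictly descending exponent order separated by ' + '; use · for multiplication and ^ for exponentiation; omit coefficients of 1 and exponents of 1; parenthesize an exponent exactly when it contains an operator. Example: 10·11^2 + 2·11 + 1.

11

i=0: 9 = 2·4 + 1 (b=4); 4→5: 2·5 + 1 = 11; 11−1 = 10
i=1: 10 = 2·5 (b=5); 5→6: 2·6 = 12; 12−1 = 11
i=2: 11 = 6 + 5 (b=6); 6→7: 7 + 5 = 12; 12−1 = 11
i=3: 11 = 7 + 4 (b=7); 7→8: 8 + 4 = 12; 12−1 = 11
i=4: 11 = 8 + 3 (b=8); 8→9: 9 + 3 = 12; 12−1 = 11
i=5: 11 = 9 + 2 (b=9); 9→10: 10 + 2 = 12; 12−1 = 11
i=6: 11 = 10 + 1 (b=10); 10→11: 11 + 1 = 12; 12−1 = 11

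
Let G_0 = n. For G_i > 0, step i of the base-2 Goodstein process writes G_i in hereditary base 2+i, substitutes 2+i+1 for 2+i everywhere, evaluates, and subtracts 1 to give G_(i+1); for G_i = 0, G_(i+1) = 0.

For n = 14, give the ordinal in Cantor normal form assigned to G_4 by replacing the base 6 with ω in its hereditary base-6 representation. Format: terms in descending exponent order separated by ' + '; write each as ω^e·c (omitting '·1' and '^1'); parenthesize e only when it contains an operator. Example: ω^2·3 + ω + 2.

ω^(ω + 1) + ω^5·5 + ω^4·5 + ω^3·5 + ω^2·5 + ω·5 + 5

base 2: 14 = 2^(2 + 1) + 2^2 + 2; at 3: 3^(3 + 1) + 3^3 + 3 = 111; next = 110
base 3: 110 = 3^(3 + 1) + 3^3 + 2; at 4: 4^(4 + 1) + 4^4 + 2 = 1282; next = 1281
base 4: 1281 = 4^(4 + 1) + 4^4 + 1; at 5: 5^(5 + 1) + 5^5 + 1 = 18751; next = 18750
base 5: 18750 = 5^(5 + 1) + 5^5; at 6: 6^(6 + 1) + 6^6 = 326592; next = 326591
base 6: 326591 = 6^(6 + 1) + 5·6^5 + 5·6^4 + 5·6^3 + 5·6^2 + 5·6 + 5; at 7: 7^(7 + 1) + 5·7^5 + 5·7^4 + 5·7^3 + 5·7^2 + 5·7 + 5 = 5862841; next = 5862840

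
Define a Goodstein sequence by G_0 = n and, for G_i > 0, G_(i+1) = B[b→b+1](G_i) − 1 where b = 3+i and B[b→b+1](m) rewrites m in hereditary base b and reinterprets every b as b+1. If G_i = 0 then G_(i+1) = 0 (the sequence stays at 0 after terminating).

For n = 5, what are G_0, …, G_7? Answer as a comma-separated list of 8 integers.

5, 5, 5, 5, 4, 3, 2, 1

base 3: 5 = 3 + 2; at 4: 4 + 2 = 6; next = 5
base 4: 5 = 4 + 1; at 5: 5 + 1 = 6; next = 5
base 5: 5 = 5; at 6: 6 = 6; next = 5
base 6: 5 = 5; at 7: 5 = 5; next = 4
base 7: 4 = 4; at 8: 4 = 4; next = 3
base 8: 3 = 3; at 9: 3 = 3; next = 2
base 9: 2 = 2; at 10: 2 = 2; next = 1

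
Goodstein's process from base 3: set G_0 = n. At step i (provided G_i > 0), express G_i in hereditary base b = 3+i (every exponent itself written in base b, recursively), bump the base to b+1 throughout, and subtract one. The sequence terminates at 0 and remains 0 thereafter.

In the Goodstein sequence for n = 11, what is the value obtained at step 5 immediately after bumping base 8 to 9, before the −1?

[0] 11 ≡ 3^2 + 2 (base 3). Lift 4: 18. −1: 17.
[1] 17 ≡ 4^2 + 1 (base 4). Lift 5: 26. −1: 25.
[2] 25 ≡ 5^2 (base 5). Lift 6: 36. −1: 35.
[3] 35 ≡ 5·6 + 5 (base 6). Lift 7: 40. −1: 39.
[4] 39 ≡ 5·7 + 4 (base 7). Lift 8: 44. −1: 43.

48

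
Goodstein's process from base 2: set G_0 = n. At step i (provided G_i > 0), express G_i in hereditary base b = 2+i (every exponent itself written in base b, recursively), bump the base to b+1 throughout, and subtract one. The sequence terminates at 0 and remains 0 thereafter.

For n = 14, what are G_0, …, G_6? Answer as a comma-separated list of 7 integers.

i=0: 14 = 2^(2 + 1) + 2^2 + 2 (b=2); 2→3: 3^(3 + 1) + 3^3 + 3 = 111; 111−1 = 110
i=1: 110 = 3^(3 + 1) + 3^3 + 2 (b=3); 3→4: 4^(4 + 1) + 4^4 + 2 = 1282; 1282−1 = 1281
i=2: 1281 = 4^(4 + 1) + 4^4 + 1 (b=4); 4→5: 5^(5 + 1) + 5^5 + 1 = 18751; 18751−1 = 18750
i=3: 18750 = 5^(5 + 1) + 5^5 (b=5); 5→6: 6^(6 + 1) + 6^6 = 326592; 326592−1 = 326591
i=4: 326591 = 6^(6 + 1) + 5·6^5 + 5·6^4 + 5·6^3 + 5·6^2 + 5·6 + 5 (b=6); 6→7: 7^(7 + 1) + 5·7^5 + 5·7^4 + 5·7^3 + 5·7^2 + 5·7 + 5 = 5862841; 5862841−1 = 5862840
i=5: 5862840 = 7^(7 + 1) + 5·7^5 + 5·7^4 + 5·7^3 + 5·7^2 + 5·7 + 4 (b=7); 7→8: 8^(8 + 1) + 5·8^5 + 5·8^4 + 5·8^3 + 5·8^2 + 5·8 + 4 = 134404972; 134404972−1 = 134404971

14, 110, 1281, 18750, 326591, 5862840, 134404971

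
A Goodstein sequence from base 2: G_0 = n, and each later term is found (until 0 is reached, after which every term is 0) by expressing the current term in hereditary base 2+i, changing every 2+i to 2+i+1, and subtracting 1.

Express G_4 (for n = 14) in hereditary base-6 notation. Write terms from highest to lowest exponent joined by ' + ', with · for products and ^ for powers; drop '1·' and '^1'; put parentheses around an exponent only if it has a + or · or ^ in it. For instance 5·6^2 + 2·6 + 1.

G_0=14  [base 2] 2^(2 + 1) + 2^2 + 2  →[2↦3]→  3^(3 + 1) + 3^3 + 3 = 111  −1 ⇒ G_1=110
G_1=110  [base 3] 3^(3 + 1) + 3^3 + 2  →[3↦4]→  4^(4 + 1) + 4^4 + 2 = 1282  −1 ⇒ G_2=1281
G_2=1281  [base 4] 4^(4 + 1) + 4^4 + 1  →[4↦5]→  5^(5 + 1) + 5^5 + 1 = 18751  −1 ⇒ G_3=18750
G_3=18750  [base 5] 5^(5 + 1) + 5^5  →[5↦6]→  6^(6 + 1) + 6^6 = 326592  −1 ⇒ G_4=326591
G_4=326591  [base 6] 6^(6 + 1) + 5·6^5 + 5·6^4 + 5·6^3 + 5·6^2 + 5·6 + 5  →[6↦7]→  7^(7 + 1) + 5·7^5 + 5·7^4 + 5·7^3 + 5·7^2 + 5·7 + 5 = 5862841  −1 ⇒ G_5=5862840

6^(6 + 1) + 5·6^5 + 5·6^4 + 5·6^3 + 5·6^2 + 5·6 + 5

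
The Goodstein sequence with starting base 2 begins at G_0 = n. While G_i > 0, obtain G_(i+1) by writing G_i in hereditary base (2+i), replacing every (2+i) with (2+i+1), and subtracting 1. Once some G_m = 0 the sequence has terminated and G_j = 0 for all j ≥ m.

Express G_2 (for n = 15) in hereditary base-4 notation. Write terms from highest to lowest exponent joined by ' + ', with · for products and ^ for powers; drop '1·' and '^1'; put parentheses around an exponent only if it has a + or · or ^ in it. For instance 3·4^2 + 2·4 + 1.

(0) 15|_2 = 2^(2 + 1) + 2^2 + 2 + 1 ↦ 3^(3 + 1) + 3^3 + 3 + 1|_3 = 112 ⇒ 111
(1) 111|_3 = 3^(3 + 1) + 3^3 + 3 ↦ 4^(4 + 1) + 4^4 + 4|_4 = 1284 ⇒ 1283

4^(4 + 1) + 4^4 + 3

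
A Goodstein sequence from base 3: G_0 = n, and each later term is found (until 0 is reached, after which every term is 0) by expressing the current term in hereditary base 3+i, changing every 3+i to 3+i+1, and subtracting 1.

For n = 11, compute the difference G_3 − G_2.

11 —HB3→ 3^2 + 2 —bump→ 4^2 + 2 = 18 —(−1)→ 17
17 —HB4→ 4^2 + 1 —bump→ 5^2 + 1 = 26 —(−1)→ 25
25 —HB5→ 5^2 —bump→ 6^2 = 36 —(−1)→ 35

10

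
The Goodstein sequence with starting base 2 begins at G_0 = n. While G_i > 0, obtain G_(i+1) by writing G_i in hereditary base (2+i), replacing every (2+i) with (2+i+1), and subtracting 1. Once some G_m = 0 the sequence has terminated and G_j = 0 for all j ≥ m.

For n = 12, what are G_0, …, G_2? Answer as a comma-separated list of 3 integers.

[0] 12 ≡ 2^(2 + 1) + 2^2 (base 2). Lift 3: 108. −1: 107.
[1] 107 ≡ 3^(3 + 1) + 2·3^2 + 2·3 + 2 (base 3). Lift 4: 1066. −1: 1065.

12, 107, 1065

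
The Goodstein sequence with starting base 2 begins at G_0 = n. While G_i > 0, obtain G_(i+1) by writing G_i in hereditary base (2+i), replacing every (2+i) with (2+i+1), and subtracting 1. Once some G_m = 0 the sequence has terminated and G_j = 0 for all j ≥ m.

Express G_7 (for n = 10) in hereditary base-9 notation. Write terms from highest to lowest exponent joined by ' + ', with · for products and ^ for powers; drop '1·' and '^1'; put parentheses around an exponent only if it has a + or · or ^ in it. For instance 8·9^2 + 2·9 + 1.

G_0 = 10. HB_2(10) = 2^(2 + 1) + 2. Bump = 84. G_1 = 83.
G_1 = 83. HB_3(83) = 3^(3 + 1) + 2. Bump = 1026. G_2 = 1025.
G_2 = 1025. HB_4(1025) = 4^(4 + 1) + 1. Bump = 15626. G_3 = 15625.
G_3 = 15625. HB_5(15625) = 5^(5 + 1). Bump = 279936. G_4 = 279935.
G_4 = 279935. HB_6(279935) = 5·6^6 + 5·6^5 + 5·6^4 + 5·6^3 + 5·6^2 + 5·6 + 5. Bump = 4215755. G_5 = 4215754.
G_5 = 4215754. HB_7(4215754) = 5·7^7 + 5·7^5 + 5·7^4 + 5·7^3 + 5·7^2 + 5·7 + 4. Bump = 84073324. G_6 = 84073323.
G_6 = 84073323. HB_8(84073323) = 5·8^8 + 5·8^5 + 5·8^4 + 5·8^3 + 5·8^2 + 5·8 + 3. Bump = 1937434593. G_7 = 1937434592.
G_7 = 1937434592. HB_9(1937434592) = 5·9^9 + 5·9^5 + 5·9^4 + 5·9^3 + 5·9^2 + 5·9 + 2. Bump = 50000555552. G_8 = 50000555551.

5·9^9 + 5·9^5 + 5·9^4 + 5·9^3 + 5·9^2 + 5·9 + 2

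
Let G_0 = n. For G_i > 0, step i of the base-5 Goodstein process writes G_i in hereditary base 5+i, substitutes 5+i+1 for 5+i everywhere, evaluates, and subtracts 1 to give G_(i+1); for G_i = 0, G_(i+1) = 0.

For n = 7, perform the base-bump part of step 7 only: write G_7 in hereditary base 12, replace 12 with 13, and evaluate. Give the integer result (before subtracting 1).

3

G_0=7  [base 5] 5 + 2  →[5↦6]→  6 + 2 = 8  −1 ⇒ G_1=7
G_1=7  [base 6] 6 + 1  →[6↦7]→  7 + 1 = 8  −1 ⇒ G_2=7
G_2=7  [base 7] 7  →[7↦8]→  8 = 8  −1 ⇒ G_3=7
G_3=7  [base 8] 7  →[8↦9]→  7 = 7  −1 ⇒ G_4=6
G_4=6  [base 9] 6  →[9↦10]→  6 = 6  −1 ⇒ G_5=5
G_5=5  [base 10] 5  →[10↦11]→  5 = 5  −1 ⇒ G_6=4
G_6=4  [base 11] 4  →[11↦12]→  4 = 4  −1 ⇒ G_7=3
G_7=3  [base 12] 3  →[12↦13]→  3 = 3  −1 ⇒ G_8=2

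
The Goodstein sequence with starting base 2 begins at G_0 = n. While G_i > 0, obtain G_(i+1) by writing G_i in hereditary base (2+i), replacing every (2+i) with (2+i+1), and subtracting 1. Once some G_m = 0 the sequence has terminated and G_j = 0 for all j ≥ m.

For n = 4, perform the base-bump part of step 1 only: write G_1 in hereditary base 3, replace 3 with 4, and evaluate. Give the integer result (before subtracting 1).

42

step 0: 4 = 2^2; sub 3 for 2: 3^3; = 27; G_1 = 27−1 = 26
step 1: 26 = 2·3^2 + 2·3 + 2; sub 4 for 3: 2·4^2 + 2·4 + 2; = 42; G_2 = 42−1 = 41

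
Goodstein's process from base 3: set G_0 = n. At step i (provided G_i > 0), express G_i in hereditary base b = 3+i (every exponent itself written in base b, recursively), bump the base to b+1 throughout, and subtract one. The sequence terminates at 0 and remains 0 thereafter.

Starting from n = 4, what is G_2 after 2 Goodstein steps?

i=0: 4 = 3 + 1 (b=3); 3→4: 4 + 1 = 5; 5−1 = 4
i=1: 4 = 4 (b=4); 4→5: 5 = 5; 5−1 = 4
i=2: 4 = 4 (b=5); 5→6: 4 = 4; 4−1 = 3

4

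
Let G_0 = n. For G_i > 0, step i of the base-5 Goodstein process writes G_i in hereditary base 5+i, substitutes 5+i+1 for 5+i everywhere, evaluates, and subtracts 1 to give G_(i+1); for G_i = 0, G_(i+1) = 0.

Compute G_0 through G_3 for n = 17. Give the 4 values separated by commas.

base 5: 17 = 3·5 + 2; at 6: 3·6 + 2 = 20; next = 19
base 6: 19 = 3·6 + 1; at 7: 3·7 + 1 = 22; next = 21
base 7: 21 = 3·7; at 8: 3·8 = 24; next = 23

17, 19, 21, 23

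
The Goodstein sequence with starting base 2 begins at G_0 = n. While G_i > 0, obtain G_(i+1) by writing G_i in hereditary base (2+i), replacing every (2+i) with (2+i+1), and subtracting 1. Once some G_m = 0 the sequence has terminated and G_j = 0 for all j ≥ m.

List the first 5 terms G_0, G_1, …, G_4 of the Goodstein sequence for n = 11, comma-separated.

i=0: 11 = 2^(2 + 1) + 2 + 1 (b=2); 2→3: 3^(3 + 1) + 3 + 1 = 85; 85−1 = 84
i=1: 84 = 3^(3 + 1) + 3 (b=3); 3→4: 4^(4 + 1) + 4 = 1028; 1028−1 = 1027
i=2: 1027 = 4^(4 + 1) + 3 (b=4); 4→5: 5^(5 + 1) + 3 = 15628; 15628−1 = 15627
i=3: 15627 = 5^(5 + 1) + 2 (b=5); 5→6: 6^(6 + 1) + 2 = 279938; 279938−1 = 279937

11, 84, 1027, 15627, 279937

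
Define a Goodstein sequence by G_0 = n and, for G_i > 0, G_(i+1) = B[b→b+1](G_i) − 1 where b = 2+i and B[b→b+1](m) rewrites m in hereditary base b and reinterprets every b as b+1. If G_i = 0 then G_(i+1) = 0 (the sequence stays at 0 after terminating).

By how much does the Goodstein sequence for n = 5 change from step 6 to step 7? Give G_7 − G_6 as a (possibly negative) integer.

G_0=5  [base 2] 2^2 + 1  →[2↦3]→  3^3 + 1 = 28  −1 ⇒ G_1=27
G_1=27  [base 3] 3^3  →[3↦4]→  4^4 = 256  −1 ⇒ G_2=255
G_2=255  [base 4] 3·4^3 + 3·4^2 + 3·4 + 3  →[4↦5]→  3·5^3 + 3·5^2 + 3·5 + 3 = 468  −1 ⇒ G_3=467
G_3=467  [base 5] 3·5^3 + 3·5^2 + 3·5 + 2  →[5↦6]→  3·6^3 + 3·6^2 + 3·6 + 2 = 776  −1 ⇒ G_4=775
G_4=775  [base 6] 3·6^3 + 3·6^2 + 3·6 + 1  →[6↦7]→  3·7^3 + 3·7^2 + 3·7 + 1 = 1198  −1 ⇒ G_5=1197
G_5=1197  [base 7] 3·7^3 + 3·7^2 + 3·7  →[7↦8]→  3·8^3 + 3·8^2 + 3·8 = 1752  −1 ⇒ G_6=1751
G_6=1751  [base 8] 3·8^3 + 3·8^2 + 2·8 + 7  →[8↦9]→  3·9^3 + 3·9^2 + 2·9 + 7 = 2455  −1 ⇒ G_7=2454

703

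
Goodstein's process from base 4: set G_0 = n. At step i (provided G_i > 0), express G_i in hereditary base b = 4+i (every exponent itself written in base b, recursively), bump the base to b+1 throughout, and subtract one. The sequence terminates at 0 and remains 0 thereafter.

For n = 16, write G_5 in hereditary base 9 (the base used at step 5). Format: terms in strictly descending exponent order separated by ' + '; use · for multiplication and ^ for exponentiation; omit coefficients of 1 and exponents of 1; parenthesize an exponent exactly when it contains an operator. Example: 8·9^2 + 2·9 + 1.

(0) 16|_4 = 4^2 ↦ 5^2|_5 = 25 ⇒ 24
(1) 24|_5 = 4·5 + 4 ↦ 4·6 + 4|_6 = 28 ⇒ 27
(2) 27|_6 = 4·6 + 3 ↦ 4·7 + 3|_7 = 31 ⇒ 30
(3) 30|_7 = 4·7 + 2 ↦ 4·8 + 2|_8 = 34 ⇒ 33
(4) 33|_8 = 4·8 + 1 ↦ 4·9 + 1|_9 = 37 ⇒ 36
(5) 36|_9 = 4·9 ↦ 4·10|_10 = 40 ⇒ 39

4·9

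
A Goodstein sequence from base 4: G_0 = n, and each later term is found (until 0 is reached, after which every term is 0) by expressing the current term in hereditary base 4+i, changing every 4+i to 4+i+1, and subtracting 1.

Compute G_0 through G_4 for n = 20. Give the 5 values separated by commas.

base 4: 20 = 4^2 + 4; at 5: 5^2 + 5 = 30; next = 29
base 5: 29 = 5^2 + 4; at 6: 6^2 + 4 = 40; next = 39
base 6: 39 = 6^2 + 3; at 7: 7^2 + 3 = 52; next = 51
base 7: 51 = 7^2 + 2; at 8: 8^2 + 2 = 66; next = 65

20, 29, 39, 51, 65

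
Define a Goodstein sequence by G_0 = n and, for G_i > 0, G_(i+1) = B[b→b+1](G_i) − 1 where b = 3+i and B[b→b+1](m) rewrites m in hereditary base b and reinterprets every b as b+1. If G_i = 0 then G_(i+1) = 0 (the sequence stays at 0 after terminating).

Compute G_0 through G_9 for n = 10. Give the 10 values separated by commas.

G_0=10  [base 3] 3^2 + 1  →[3↦4]→  4^2 + 1 = 17  −1 ⇒ G_1=16
G_1=16  [base 4] 4^2  →[4↦5]→  5^2 = 25  −1 ⇒ G_2=24
G_2=24  [base 5] 4·5 + 4  →[5↦6]→  4·6 + 4 = 28  −1 ⇒ G_3=27
G_3=27  [base 6] 4·6 + 3  →[6↦7]→  4·7 + 3 = 31  −1 ⇒ G_4=30
G_4=30  [base 7] 4·7 + 2  →[7↦8]→  4·8 + 2 = 34  −1 ⇒ G_5=33
G_5=33  [base 8] 4·8 + 1  →[8↦9]→  4·9 + 1 = 37  −1 ⇒ G_6=36
G_6=36  [base 9] 4·9  →[9↦10]→  4·10 = 40  −1 ⇒ G_7=39
G_7=39  [base 10] 3·10 + 9  →[10↦11]→  3·11 + 9 = 42  −1 ⇒ G_8=41
G_8=41  [base 11] 3·11 + 8  →[11↦12]→  3·12 + 8 = 44  −1 ⇒ G_9=43

10, 16, 24, 27, 30, 33, 36, 39, 41, 43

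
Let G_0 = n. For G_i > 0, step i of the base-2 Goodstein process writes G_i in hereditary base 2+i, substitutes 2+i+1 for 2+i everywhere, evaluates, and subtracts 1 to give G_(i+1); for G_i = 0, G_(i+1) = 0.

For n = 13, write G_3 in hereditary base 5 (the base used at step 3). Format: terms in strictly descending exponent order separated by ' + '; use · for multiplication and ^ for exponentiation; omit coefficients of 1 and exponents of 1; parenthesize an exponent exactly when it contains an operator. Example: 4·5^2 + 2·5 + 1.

5^(5 + 1) + 3·5^3 + 3·5^2 + 3·5 + 2

base 2: 13 = 2^(2 + 1) + 2^2 + 1; at 3: 3^(3 + 1) + 3^3 + 1 = 109; next = 108
base 3: 108 = 3^(3 + 1) + 3^3; at 4: 4^(4 + 1) + 4^4 = 1280; next = 1279
base 4: 1279 = 4^(4 + 1) + 3·4^3 + 3·4^2 + 3·4 + 3; at 5: 5^(5 + 1) + 3·5^3 + 3·5^2 + 3·5 + 3 = 16093; next = 16092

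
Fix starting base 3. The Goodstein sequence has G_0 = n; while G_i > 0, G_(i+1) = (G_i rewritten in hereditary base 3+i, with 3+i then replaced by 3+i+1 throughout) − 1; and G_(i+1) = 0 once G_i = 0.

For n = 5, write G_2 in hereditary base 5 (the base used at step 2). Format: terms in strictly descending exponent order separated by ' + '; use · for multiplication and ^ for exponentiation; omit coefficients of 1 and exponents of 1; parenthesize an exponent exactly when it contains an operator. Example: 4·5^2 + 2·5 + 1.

5

5 —HB3→ 3 + 2 —bump→ 4 + 2 = 6 —(−1)→ 5
5 —HB4→ 4 + 1 —bump→ 5 + 1 = 6 —(−1)→ 5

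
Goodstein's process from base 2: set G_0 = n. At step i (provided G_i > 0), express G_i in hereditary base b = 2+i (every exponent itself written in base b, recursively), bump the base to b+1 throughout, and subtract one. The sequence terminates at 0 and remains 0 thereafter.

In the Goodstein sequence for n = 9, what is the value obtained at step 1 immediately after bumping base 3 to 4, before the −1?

G_0 = 9. HB_2(9) = 2^(2 + 1) + 1. Bump = 82. G_1 = 81.
G_1 = 81. HB_3(81) = 3^(3 + 1). Bump = 1024. G_2 = 1023.

1024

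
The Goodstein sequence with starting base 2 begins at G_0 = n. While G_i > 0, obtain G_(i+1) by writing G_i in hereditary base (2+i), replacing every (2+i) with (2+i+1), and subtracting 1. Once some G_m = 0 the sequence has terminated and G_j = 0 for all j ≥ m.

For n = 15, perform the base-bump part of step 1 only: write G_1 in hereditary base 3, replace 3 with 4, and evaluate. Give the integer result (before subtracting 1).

base 2: 15 = 2^(2 + 1) + 2^2 + 2 + 1; at 3: 3^(3 + 1) + 3^3 + 3 + 1 = 112; next = 111
base 3: 111 = 3^(3 + 1) + 3^3 + 3; at 4: 4^(4 + 1) + 4^4 + 4 = 1284; next = 1283

1284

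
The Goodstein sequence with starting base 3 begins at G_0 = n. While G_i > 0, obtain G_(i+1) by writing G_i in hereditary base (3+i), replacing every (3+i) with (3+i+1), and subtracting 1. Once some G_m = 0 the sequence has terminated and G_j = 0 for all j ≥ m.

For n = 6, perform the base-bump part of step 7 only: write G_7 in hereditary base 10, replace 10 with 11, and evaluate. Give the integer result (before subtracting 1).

G_0 = 6. HB_3(6) = 2·3. Bump = 8. G_1 = 7.
G_1 = 7. HB_4(7) = 4 + 3. Bump = 8. G_2 = 7.
G_2 = 7. HB_5(7) = 5 + 2. Bump = 8. G_3 = 7.
G_3 = 7. HB_6(7) = 6 + 1. Bump = 8. G_4 = 7.
G_4 = 7. HB_7(7) = 7. Bump = 8. G_5 = 7.
G_5 = 7. HB_8(7) = 7. Bump = 7. G_6 = 6.
G_6 = 6. HB_9(6) = 6. Bump = 6. G_7 = 5.
G_7 = 5. HB_10(5) = 5. Bump = 5. G_8 = 4.

5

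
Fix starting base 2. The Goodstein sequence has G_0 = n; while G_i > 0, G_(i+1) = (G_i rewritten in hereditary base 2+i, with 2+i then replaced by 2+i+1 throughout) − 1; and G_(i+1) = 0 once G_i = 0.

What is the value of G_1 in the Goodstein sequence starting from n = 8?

G_0=8  [base 2] 2^(2 + 1)  →[2↦3]→  3^(3 + 1) = 81  −1 ⇒ G_1=80
G_1=80  [base 3] 2·3^3 + 2·3^2 + 2·3 + 2  →[3↦4]→  2·4^4 + 2·4^2 + 2·4 + 2 = 554  −1 ⇒ G_2=553

80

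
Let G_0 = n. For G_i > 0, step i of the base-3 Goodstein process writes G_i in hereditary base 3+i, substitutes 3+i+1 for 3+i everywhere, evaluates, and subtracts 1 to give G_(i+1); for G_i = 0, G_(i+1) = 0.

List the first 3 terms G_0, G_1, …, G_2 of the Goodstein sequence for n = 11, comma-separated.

11, 17, 25

step 0: 11 = 3^2 + 2; sub 4 for 3: 4^2 + 2; = 18; G_1 = 18−1 = 17
step 1: 17 = 4^2 + 1; sub 5 for 4: 5^2 + 1; = 26; G_2 = 26−1 = 25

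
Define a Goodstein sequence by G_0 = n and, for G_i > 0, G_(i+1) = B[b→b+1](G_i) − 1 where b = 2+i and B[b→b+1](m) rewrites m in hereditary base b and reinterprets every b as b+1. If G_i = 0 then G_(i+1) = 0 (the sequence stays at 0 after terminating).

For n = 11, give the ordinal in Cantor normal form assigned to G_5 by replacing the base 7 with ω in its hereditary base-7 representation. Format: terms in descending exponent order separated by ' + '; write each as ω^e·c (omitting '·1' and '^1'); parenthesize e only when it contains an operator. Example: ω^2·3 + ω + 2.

(0) 11|_2 = 2^(2 + 1) + 2 + 1 ↦ 3^(3 + 1) + 3 + 1|_3 = 85 ⇒ 84
(1) 84|_3 = 3^(3 + 1) + 3 ↦ 4^(4 + 1) + 4|_4 = 1028 ⇒ 1027
(2) 1027|_4 = 4^(4 + 1) + 3 ↦ 5^(5 + 1) + 3|_5 = 15628 ⇒ 15627
(3) 15627|_5 = 5^(5 + 1) + 2 ↦ 6^(6 + 1) + 2|_6 = 279938 ⇒ 279937
(4) 279937|_6 = 6^(6 + 1) + 1 ↦ 7^(7 + 1) + 1|_7 = 5764802 ⇒ 5764801
(5) 5764801|_7 = 7^(7 + 1) ↦ 8^(8 + 1)|_8 = 134217728 ⇒ 134217727

ω^(ω + 1)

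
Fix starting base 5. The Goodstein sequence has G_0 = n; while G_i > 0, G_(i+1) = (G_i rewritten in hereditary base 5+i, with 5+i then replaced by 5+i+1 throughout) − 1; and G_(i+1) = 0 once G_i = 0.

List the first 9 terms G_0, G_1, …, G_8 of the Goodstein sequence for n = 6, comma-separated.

6, 6, 6, 5, 4, 3, 2, 1, 0

G_0=6  [base 5] 5 + 1  →[5↦6]→  6 + 1 = 7  −1 ⇒ G_1=6
G_1=6  [base 6] 6  →[6↦7]→  7 = 7  −1 ⇒ G_2=6
G_2=6  [base 7] 6  →[7↦8]→  6 = 6  −1 ⇒ G_3=5
G_3=5  [base 8] 5  →[8↦9]→  5 = 5  −1 ⇒ G_4=4
G_4=4  [base 9] 4  →[9↦10]→  4 = 4  −1 ⇒ G_5=3
G_5=3  [base 10] 3  →[10↦11]→  3 = 3  −1 ⇒ G_6=2
G_6=2  [base 11] 2  →[11↦12]→  2 = 2  −1 ⇒ G_7=1
G_7=1  [base 12] 1  →[12↦13]→  1 = 1  −1 ⇒ G_8=0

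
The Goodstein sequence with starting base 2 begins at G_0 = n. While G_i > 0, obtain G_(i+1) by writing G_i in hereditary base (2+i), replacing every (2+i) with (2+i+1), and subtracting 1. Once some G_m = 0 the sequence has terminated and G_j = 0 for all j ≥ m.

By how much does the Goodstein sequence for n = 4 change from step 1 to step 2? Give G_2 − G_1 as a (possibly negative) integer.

15

G_0 = 4. HB_2(4) = 2^2. Bump = 27. G_1 = 26.
G_1 = 26. HB_3(26) = 2·3^2 + 2·3 + 2. Bump = 42. G_2 = 41.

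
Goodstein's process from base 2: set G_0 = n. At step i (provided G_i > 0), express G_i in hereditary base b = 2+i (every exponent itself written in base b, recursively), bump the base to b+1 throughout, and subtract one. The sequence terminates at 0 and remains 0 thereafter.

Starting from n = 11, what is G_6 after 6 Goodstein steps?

11 —HB2→ 2^(2 + 1) + 2 + 1 —bump→ 3^(3 + 1) + 3 + 1 = 85 —(−1)→ 84
84 —HB3→ 3^(3 + 1) + 3 —bump→ 4^(4 + 1) + 4 = 1028 —(−1)→ 1027
1027 —HB4→ 4^(4 + 1) + 3 —bump→ 5^(5 + 1) + 3 = 15628 —(−1)→ 15627
15627 —HB5→ 5^(5 + 1) + 2 —bump→ 6^(6 + 1) + 2 = 279938 —(−1)→ 279937
279937 —HB6→ 6^(6 + 1) + 1 —bump→ 7^(7 + 1) + 1 = 5764802 —(−1)→ 5764801
5764801 —HB7→ 7^(7 + 1) —bump→ 8^(8 + 1) = 134217728 —(−1)→ 134217727

134217727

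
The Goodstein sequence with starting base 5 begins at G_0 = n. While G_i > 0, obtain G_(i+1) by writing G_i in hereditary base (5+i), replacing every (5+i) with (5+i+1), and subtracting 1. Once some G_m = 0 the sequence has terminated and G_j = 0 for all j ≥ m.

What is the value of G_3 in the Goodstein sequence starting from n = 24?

base 5: 24 = 4·5 + 4; at 6: 4·6 + 4 = 28; next = 27
base 6: 27 = 4·6 + 3; at 7: 4·7 + 3 = 31; next = 30
base 7: 30 = 4·7 + 2; at 8: 4·8 + 2 = 34; next = 33
base 8: 33 = 4·8 + 1; at 9: 4·9 + 1 = 37; next = 36

33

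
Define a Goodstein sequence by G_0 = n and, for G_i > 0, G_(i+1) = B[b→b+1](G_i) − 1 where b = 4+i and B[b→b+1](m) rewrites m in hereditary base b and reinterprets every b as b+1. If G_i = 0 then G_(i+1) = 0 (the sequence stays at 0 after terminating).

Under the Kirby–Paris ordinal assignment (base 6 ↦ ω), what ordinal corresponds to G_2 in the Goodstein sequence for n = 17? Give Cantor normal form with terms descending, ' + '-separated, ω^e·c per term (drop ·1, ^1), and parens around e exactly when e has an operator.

17 —HB4→ 4^2 + 1 —bump→ 5^2 + 1 = 26 —(−1)→ 25
25 —HB5→ 5^2 —bump→ 6^2 = 36 —(−1)→ 35
35 —HB6→ 5·6 + 5 —bump→ 5·7 + 5 = 40 —(−1)→ 39

ω·5 + 5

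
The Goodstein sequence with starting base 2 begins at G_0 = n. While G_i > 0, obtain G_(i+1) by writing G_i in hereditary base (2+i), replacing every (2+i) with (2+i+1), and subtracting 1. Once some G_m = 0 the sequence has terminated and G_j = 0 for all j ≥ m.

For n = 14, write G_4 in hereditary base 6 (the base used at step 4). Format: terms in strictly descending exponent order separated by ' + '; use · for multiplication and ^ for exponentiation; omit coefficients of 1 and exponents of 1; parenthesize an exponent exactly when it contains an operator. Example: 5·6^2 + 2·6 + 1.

6^(6 + 1) + 5·6^5 + 5·6^4 + 5·6^3 + 5·6^2 + 5·6 + 5

G_0 = 14. HB_2(14) = 2^(2 + 1) + 2^2 + 2. Bump = 111. G_1 = 110.
G_1 = 110. HB_3(110) = 3^(3 + 1) + 3^3 + 2. Bump = 1282. G_2 = 1281.
G_2 = 1281. HB_4(1281) = 4^(4 + 1) + 4^4 + 1. Bump = 18751. G_3 = 18750.
G_3 = 18750. HB_5(18750) = 5^(5 + 1) + 5^5. Bump = 326592. G_4 = 326591.
G_4 = 326591. HB_6(326591) = 6^(6 + 1) + 5·6^5 + 5·6^4 + 5·6^3 + 5·6^2 + 5·6 + 5. Bump = 5862841. G_5 = 5862840.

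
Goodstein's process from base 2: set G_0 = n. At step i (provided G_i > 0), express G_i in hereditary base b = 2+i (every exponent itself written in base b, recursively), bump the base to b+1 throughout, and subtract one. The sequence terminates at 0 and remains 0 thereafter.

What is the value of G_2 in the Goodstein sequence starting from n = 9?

G_0 = 9. HB_2(9) = 2^(2 + 1) + 1. Bump = 82. G_1 = 81.
G_1 = 81. HB_3(81) = 3^(3 + 1). Bump = 1024. G_2 = 1023.
G_2 = 1023. HB_4(1023) = 3·4^4 + 3·4^3 + 3·4^2 + 3·4 + 3. Bump = 9843. G_3 = 9842.

1023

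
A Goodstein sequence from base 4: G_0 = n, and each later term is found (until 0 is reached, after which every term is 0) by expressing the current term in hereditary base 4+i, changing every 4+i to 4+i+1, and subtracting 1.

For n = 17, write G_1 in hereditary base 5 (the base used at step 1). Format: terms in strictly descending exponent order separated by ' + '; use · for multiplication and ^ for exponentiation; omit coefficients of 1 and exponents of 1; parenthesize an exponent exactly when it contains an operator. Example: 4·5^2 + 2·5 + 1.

5^2

(0) 17|_4 = 4^2 + 1 ↦ 5^2 + 1|_5 = 26 ⇒ 25
(1) 25|_5 = 5^2 ↦ 6^2|_6 = 36 ⇒ 35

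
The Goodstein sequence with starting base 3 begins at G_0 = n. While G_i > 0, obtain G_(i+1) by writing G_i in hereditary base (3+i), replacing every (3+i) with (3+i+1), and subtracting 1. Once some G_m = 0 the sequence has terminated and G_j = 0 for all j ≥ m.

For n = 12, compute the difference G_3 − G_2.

[0] 12 ≡ 3^2 + 3 (base 3). Lift 4: 20. −1: 19.
[1] 19 ≡ 4^2 + 3 (base 4). Lift 5: 28. −1: 27.
[2] 27 ≡ 5^2 + 2 (base 5). Lift 6: 38. −1: 37.

10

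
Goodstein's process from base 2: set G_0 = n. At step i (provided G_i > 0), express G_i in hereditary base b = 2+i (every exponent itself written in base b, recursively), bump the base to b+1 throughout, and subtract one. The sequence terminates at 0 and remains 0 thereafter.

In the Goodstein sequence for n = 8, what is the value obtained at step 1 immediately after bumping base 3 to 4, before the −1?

G_0 = 8. HB_2(8) = 2^(2 + 1). Bump = 81. G_1 = 80.
G_1 = 80. HB_3(80) = 2·3^3 + 2·3^2 + 2·3 + 2. Bump = 554. G_2 = 553.

554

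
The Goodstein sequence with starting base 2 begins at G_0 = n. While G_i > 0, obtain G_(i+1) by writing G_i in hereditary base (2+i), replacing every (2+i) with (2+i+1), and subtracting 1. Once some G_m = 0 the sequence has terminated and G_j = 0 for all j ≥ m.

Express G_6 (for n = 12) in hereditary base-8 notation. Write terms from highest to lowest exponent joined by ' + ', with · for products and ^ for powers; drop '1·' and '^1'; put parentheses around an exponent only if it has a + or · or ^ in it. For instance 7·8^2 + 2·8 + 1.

8^(8 + 1) + 2·8^2 + 8 + 3

i=0: 12 = 2^(2 + 1) + 2^2 (b=2); 2→3: 3^(3 + 1) + 3^3 = 108; 108−1 = 107
i=1: 107 = 3^(3 + 1) + 2·3^2 + 2·3 + 2 (b=3); 3→4: 4^(4 + 1) + 2·4^2 + 2·4 + 2 = 1066; 1066−1 = 1065
i=2: 1065 = 4^(4 + 1) + 2·4^2 + 2·4 + 1 (b=4); 4→5: 5^(5 + 1) + 2·5^2 + 2·5 + 1 = 15686; 15686−1 = 15685
i=3: 15685 = 5^(5 + 1) + 2·5^2 + 2·5 (b=5); 5→6: 6^(6 + 1) + 2·6^2 + 2·6 = 280020; 280020−1 = 280019
i=4: 280019 = 6^(6 + 1) + 2·6^2 + 6 + 5 (b=6); 6→7: 7^(7 + 1) + 2·7^2 + 7 + 5 = 5764911; 5764911−1 = 5764910
i=5: 5764910 = 7^(7 + 1) + 2·7^2 + 7 + 4 (b=7); 7→8: 8^(8 + 1) + 2·8^2 + 8 + 4 = 134217868; 134217868−1 = 134217867
i=6: 134217867 = 8^(8 + 1) + 2·8^2 + 8 + 3 (b=8); 8→9: 9^(9 + 1) + 2·9^2 + 9 + 3 = 3486784575; 3486784575−1 = 3486784574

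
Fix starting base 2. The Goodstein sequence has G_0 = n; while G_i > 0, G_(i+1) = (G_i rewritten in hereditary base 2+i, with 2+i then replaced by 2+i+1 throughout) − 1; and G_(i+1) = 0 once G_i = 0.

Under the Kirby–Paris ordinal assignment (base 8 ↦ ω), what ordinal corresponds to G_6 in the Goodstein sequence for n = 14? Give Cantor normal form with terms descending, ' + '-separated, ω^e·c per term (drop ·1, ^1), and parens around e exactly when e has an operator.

ω^(ω + 1) + ω^5·5 + ω^4·5 + ω^3·5 + ω^2·5 + ω·5 + 3

G_0=14  [base 2] 2^(2 + 1) + 2^2 + 2  →[2↦3]→  3^(3 + 1) + 3^3 + 3 = 111  −1 ⇒ G_1=110
G_1=110  [base 3] 3^(3 + 1) + 3^3 + 2  →[3↦4]→  4^(4 + 1) + 4^4 + 2 = 1282  −1 ⇒ G_2=1281
G_2=1281  [base 4] 4^(4 + 1) + 4^4 + 1  →[4↦5]→  5^(5 + 1) + 5^5 + 1 = 18751  −1 ⇒ G_3=18750
G_3=18750  [base 5] 5^(5 + 1) + 5^5  →[5↦6]→  6^(6 + 1) + 6^6 = 326592  −1 ⇒ G_4=326591
G_4=326591  [base 6] 6^(6 + 1) + 5·6^5 + 5·6^4 + 5·6^3 + 5·6^2 + 5·6 + 5  →[6↦7]→  7^(7 + 1) + 5·7^5 + 5·7^4 + 5·7^3 + 5·7^2 + 5·7 + 5 = 5862841  −1 ⇒ G_5=5862840
G_5=5862840  [base 7] 7^(7 + 1) + 5·7^5 + 5·7^4 + 5·7^3 + 5·7^2 + 5·7 + 4  →[7↦8]→  8^(8 + 1) + 5·8^5 + 5·8^4 + 5·8^3 + 5·8^2 + 5·8 + 4 = 134404972  −1 ⇒ G_6=134404971
G_6=134404971  [base 8] 8^(8 + 1) + 5·8^5 + 5·8^4 + 5·8^3 + 5·8^2 + 5·8 + 3  →[8↦9]→  9^(9 + 1) + 5·9^5 + 5·9^4 + 5·9^3 + 5·9^2 + 5·9 + 3 = 3487116549  −1 ⇒ G_7=3487116548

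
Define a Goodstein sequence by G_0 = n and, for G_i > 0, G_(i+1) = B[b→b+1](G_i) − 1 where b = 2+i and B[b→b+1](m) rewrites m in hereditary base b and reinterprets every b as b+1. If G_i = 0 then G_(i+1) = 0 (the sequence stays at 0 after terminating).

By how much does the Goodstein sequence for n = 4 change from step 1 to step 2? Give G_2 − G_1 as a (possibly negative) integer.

15

[0] 4 ≡ 2^2 (base 2). Lift 3: 27. −1: 26.
[1] 26 ≡ 2·3^2 + 2·3 + 2 (base 3). Lift 4: 42. −1: 41.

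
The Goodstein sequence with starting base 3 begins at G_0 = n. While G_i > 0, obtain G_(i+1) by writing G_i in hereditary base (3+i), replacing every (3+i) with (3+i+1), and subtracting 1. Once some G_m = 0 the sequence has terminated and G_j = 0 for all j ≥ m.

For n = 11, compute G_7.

51

[0] 11 ≡ 3^2 + 2 (base 3). Lift 4: 18. −1: 17.
[1] 17 ≡ 4^2 + 1 (base 4). Lift 5: 26. −1: 25.
[2] 25 ≡ 5^2 (base 5). Lift 6: 36. −1: 35.
[3] 35 ≡ 5·6 + 5 (base 6). Lift 7: 40. −1: 39.
[4] 39 ≡ 5·7 + 4 (base 7). Lift 8: 44. −1: 43.
[5] 43 ≡ 5·8 + 3 (base 8). Lift 9: 48. −1: 47.
[6] 47 ≡ 5·9 + 2 (base 9). Lift 10: 52. −1: 51.
[7] 51 ≡ 5·10 + 1 (base 10). Lift 11: 56. −1: 55.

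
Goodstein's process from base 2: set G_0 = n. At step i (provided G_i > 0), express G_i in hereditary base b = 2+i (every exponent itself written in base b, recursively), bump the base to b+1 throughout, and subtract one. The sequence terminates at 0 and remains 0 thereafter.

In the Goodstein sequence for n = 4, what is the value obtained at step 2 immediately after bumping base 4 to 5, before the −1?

61

i=0: 4 = 2^2 (b=2); 2→3: 3^3 = 27; 27−1 = 26
i=1: 26 = 2·3^2 + 2·3 + 2 (b=3); 3→4: 2·4^2 + 2·4 + 2 = 42; 42−1 = 41
i=2: 41 = 2·4^2 + 2·4 + 1 (b=4); 4→5: 2·5^2 + 2·5 + 1 = 61; 61−1 = 60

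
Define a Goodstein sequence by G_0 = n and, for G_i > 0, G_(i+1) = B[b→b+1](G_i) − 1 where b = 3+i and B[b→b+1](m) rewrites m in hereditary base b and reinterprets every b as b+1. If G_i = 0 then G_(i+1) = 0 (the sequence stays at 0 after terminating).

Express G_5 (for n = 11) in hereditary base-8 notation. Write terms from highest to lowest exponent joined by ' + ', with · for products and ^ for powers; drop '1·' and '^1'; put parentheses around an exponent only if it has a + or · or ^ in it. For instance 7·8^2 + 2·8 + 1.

5·8 + 3

G_0 = 11. HB_3(11) = 3^2 + 2. Bump = 18. G_1 = 17.
G_1 = 17. HB_4(17) = 4^2 + 1. Bump = 26. G_2 = 25.
G_2 = 25. HB_5(25) = 5^2. Bump = 36. G_3 = 35.
G_3 = 35. HB_6(35) = 5·6 + 5. Bump = 40. G_4 = 39.
G_4 = 39. HB_7(39) = 5·7 + 4. Bump = 44. G_5 = 43.
G_5 = 43. HB_8(43) = 5·8 + 3. Bump = 48. G_6 = 47.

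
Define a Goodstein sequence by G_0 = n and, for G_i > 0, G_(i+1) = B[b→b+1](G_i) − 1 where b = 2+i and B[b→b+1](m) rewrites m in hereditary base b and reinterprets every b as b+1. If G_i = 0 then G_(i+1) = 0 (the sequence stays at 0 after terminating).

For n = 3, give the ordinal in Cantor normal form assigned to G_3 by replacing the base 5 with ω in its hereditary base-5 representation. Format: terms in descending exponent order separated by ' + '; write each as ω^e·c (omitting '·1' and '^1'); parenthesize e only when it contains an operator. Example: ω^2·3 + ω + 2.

(0) 3|_2 = 2 + 1 ↦ 3 + 1|_3 = 4 ⇒ 3
(1) 3|_3 = 3 ↦ 4|_4 = 4 ⇒ 3
(2) 3|_4 = 3 ↦ 3|_5 = 3 ⇒ 2
(3) 2|_5 = 2 ↦ 2|_6 = 2 ⇒ 1

2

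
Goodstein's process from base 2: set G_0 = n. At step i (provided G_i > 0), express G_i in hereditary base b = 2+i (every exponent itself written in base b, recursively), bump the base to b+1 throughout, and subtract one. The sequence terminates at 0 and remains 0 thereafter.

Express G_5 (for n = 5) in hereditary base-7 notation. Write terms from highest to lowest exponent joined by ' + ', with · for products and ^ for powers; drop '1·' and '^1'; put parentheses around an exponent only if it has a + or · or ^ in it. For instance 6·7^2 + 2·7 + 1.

3·7^3 + 3·7^2 + 3·7

G_0=5  [base 2] 2^2 + 1  →[2↦3]→  3^3 + 1 = 28  −1 ⇒ G_1=27
G_1=27  [base 3] 3^3  →[3↦4]→  4^4 = 256  −1 ⇒ G_2=255
G_2=255  [base 4] 3·4^3 + 3·4^2 + 3·4 + 3  →[4↦5]→  3·5^3 + 3·5^2 + 3·5 + 3 = 468  −1 ⇒ G_3=467
G_3=467  [base 5] 3·5^3 + 3·5^2 + 3·5 + 2  →[5↦6]→  3·6^3 + 3·6^2 + 3·6 + 2 = 776  −1 ⇒ G_4=775
G_4=775  [base 6] 3·6^3 + 3·6^2 + 3·6 + 1  →[6↦7]→  3·7^3 + 3·7^2 + 3·7 + 1 = 1198  −1 ⇒ G_5=1197
G_5=1197  [base 7] 3·7^3 + 3·7^2 + 3·7  →[7↦8]→  3·8^3 + 3·8^2 + 3·8 = 1752  −1 ⇒ G_6=1751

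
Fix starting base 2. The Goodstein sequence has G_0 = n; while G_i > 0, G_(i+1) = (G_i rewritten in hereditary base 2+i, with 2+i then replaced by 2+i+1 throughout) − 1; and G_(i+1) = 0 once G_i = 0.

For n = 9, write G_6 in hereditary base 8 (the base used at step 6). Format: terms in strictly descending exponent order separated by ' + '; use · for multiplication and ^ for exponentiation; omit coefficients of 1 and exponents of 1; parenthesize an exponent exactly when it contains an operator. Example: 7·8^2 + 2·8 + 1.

step 0: 9 = 2^(2 + 1) + 1; sub 3 for 2: 3^(3 + 1) + 1; = 82; G_1 = 82−1 = 81
step 1: 81 = 3^(3 + 1); sub 4 for 3: 4^(4 + 1); = 1024; G_2 = 1024−1 = 1023
step 2: 1023 = 3·4^4 + 3·4^3 + 3·4^2 + 3·4 + 3; sub 5 for 4: 3·5^5 + 3·5^3 + 3·5^2 + 3·5 + 3; = 9843; G_3 = 9843−1 = 9842
step 3: 9842 = 3·5^5 + 3·5^3 + 3·5^2 + 3·5 + 2; sub 6 for 5: 3·6^6 + 3·6^3 + 3·6^2 + 3·6 + 2; = 140744; G_4 = 140744−1 = 140743
step 4: 140743 = 3·6^6 + 3·6^3 + 3·6^2 + 3·6 + 1; sub 7 for 6: 3·7^7 + 3·7^3 + 3·7^2 + 3·7 + 1; = 2471827; G_5 = 2471827−1 = 2471826
step 5: 2471826 = 3·7^7 + 3·7^3 + 3·7^2 + 3·7; sub 8 for 7: 3·8^8 + 3·8^3 + 3·8^2 + 3·8; = 50333400; G_6 = 50333400−1 = 50333399

3·8^8 + 3·8^3 + 3·8^2 + 2·8 + 7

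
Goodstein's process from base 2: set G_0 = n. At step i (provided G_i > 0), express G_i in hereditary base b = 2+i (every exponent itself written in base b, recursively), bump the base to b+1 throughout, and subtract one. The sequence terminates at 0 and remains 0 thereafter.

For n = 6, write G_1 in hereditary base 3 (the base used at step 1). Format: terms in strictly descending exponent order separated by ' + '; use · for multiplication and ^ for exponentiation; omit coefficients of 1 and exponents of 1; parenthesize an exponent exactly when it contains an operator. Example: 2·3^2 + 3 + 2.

3^3 + 2

i=0: 6 = 2^2 + 2 (b=2); 2→3: 3^3 + 3 = 30; 30−1 = 29
i=1: 29 = 3^3 + 2 (b=3); 3→4: 4^4 + 2 = 258; 258−1 = 257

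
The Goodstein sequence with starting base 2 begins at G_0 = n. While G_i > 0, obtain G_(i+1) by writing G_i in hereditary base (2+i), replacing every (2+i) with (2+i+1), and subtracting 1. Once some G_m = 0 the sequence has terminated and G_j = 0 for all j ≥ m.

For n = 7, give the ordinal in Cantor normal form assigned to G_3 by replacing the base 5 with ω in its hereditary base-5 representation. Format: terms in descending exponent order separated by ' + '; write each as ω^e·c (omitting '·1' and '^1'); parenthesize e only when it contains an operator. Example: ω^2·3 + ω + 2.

7 —HB2→ 2^2 + 2 + 1 —bump→ 3^3 + 3 + 1 = 31 —(−1)→ 30
30 —HB3→ 3^3 + 3 —bump→ 4^4 + 4 = 260 —(−1)→ 259
259 —HB4→ 4^4 + 3 —bump→ 5^5 + 3 = 3128 —(−1)→ 3127

ω^ω + 2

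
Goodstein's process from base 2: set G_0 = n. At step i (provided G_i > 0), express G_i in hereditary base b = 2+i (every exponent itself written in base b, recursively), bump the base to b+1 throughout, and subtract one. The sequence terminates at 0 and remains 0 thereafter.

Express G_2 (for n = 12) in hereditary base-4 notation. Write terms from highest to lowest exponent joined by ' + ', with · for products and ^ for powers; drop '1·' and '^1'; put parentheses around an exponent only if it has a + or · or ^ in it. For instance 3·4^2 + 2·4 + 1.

4^(4 + 1) + 2·4^2 + 2·4 + 1

G_0=12  [base 2] 2^(2 + 1) + 2^2  →[2↦3]→  3^(3 + 1) + 3^3 = 108  −1 ⇒ G_1=107
G_1=107  [base 3] 3^(3 + 1) + 2·3^2 + 2·3 + 2  →[3↦4]→  4^(4 + 1) + 2·4^2 + 2·4 + 2 = 1066  −1 ⇒ G_2=1065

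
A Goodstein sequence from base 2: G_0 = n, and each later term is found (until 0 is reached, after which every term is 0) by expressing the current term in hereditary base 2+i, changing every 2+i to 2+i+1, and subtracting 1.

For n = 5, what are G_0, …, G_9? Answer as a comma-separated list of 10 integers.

5, 27, 255, 467, 775, 1197, 1751, 2454, 3325, 4382

[0] 5 ≡ 2^2 + 1 (base 2). Lift 3: 28. −1: 27.
[1] 27 ≡ 3^3 (base 3). Lift 4: 256. −1: 255.
[2] 255 ≡ 3·4^3 + 3·4^2 + 3·4 + 3 (base 4). Lift 5: 468. −1: 467.
[3] 467 ≡ 3·5^3 + 3·5^2 + 3·5 + 2 (base 5). Lift 6: 776. −1: 775.
[4] 775 ≡ 3·6^3 + 3·6^2 + 3·6 + 1 (base 6). Lift 7: 1198. −1: 1197.
[5] 1197 ≡ 3·7^3 + 3·7^2 + 3·7 (base 7). Lift 8: 1752. −1: 1751.
[6] 1751 ≡ 3·8^3 + 3·8^2 + 2·8 + 7 (base 8). Lift 9: 2455. −1: 2454.
[7] 2454 ≡ 3·9^3 + 3·9^2 + 2·9 + 6 (base 9). Lift 10: 3326. −1: 3325.
[8] 3325 ≡ 3·10^3 + 3·10^2 + 2·10 + 5 (base 10). Lift 11: 4383. −1: 4382.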